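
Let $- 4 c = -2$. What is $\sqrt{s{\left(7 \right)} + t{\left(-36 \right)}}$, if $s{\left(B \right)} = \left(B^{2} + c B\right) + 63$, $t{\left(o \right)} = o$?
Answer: $\frac{\sqrt{318}}{2} \approx 8.9163$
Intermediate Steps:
$c = \frac{1}{2}$ ($c = \left(- \frac{1}{4}\right) \left(-2\right) = \frac{1}{2} \approx 0.5$)
$s{\left(B \right)} = 63 + B^{2} + \frac{B}{2}$ ($s{\left(B \right)} = \left(B^{2} + \frac{B}{2}\right) + 63 = 63 + B^{2} + \frac{B}{2}$)
$\sqrt{s{\left(7 \right)} + t{\left(-36 \right)}} = \sqrt{\left(63 + 7^{2} + \frac{1}{2} \cdot 7\right) - 36} = \sqrt{\left(63 + 49 + \frac{7}{2}\right) - 36} = \sqrt{\frac{231}{2} - 36} = \sqrt{\frac{159}{2}} = \frac{\sqrt{318}}{2}$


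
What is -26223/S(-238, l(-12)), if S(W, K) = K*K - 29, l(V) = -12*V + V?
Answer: -26223/17395 ≈ -1.5075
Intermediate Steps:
l(V) = -11*V
S(W, K) = -29 + K² (S(W, K) = K² - 29 = -29 + K²)
-26223/S(-238, l(-12)) = -26223/(-29 + (-11*(-12))²) = -26223/(-29 + 132²) = -26223/(-29 + 17424) = -26223/17395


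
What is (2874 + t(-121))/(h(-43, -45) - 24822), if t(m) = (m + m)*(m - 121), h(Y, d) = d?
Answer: -61438/24867 ≈ -2.4707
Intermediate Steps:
t(m) = 2*m*(-121 + m) (t(m) = (2*m)*(-121 + m) = 2*m*(-121 + m))
(2874 + t(-121))/(h(-43, -45) - 24822) = (2874 + 2*(-121)*(-121 - 121))/(-45 - 24822) = (2874 + 2*(-121)*(-242))/(-24867) = (2874 + 58564)*(-1/24867) = 61438*(-1/24867) = -61438/24867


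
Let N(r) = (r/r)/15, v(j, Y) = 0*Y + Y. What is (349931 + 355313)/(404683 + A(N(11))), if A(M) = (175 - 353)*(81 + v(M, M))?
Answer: 10578660/5853797 ≈ 1.8071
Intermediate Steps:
v(j, Y) = Y (v(j, Y) = 0 + Y = Y)
N(r) = 1/15 (N(r) = 1*(1/15) = 1/15)
A(M) = -14418 - 178*M (A(M) = (175 - 353)*(81 + M) = -178*(81 + M) = -14418 - 178*M)
(349931 + 355313)/(404683 + A(N(11))) = (349931 + 355313)/(404683 + (-14418 - 178*1/15)) = 705244/(404683 + (-14418 - 178/15)) = 705244/(404683 - 216448/15) = 705244/(5853797/15) = 705244*(15/5853797) = 10578660/5853797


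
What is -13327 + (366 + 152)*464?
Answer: 227025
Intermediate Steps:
-13327 + (366 + 152)*464 = -13327 + 518*464 = -13327 + 240352 = 227025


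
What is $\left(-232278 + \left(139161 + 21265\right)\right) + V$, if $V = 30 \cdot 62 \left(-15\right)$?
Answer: $-99752$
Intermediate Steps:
$V = -27900$ ($V = 1860 \left(-15\right) = -27900$)
$\left(-232278 + \left(139161 + 21265\right)\right) + V = \left(-232278 + \left(139161 + 21265\right)\right) - 27900 = \left(-232278 + 160426\right) - 27900 = -71852 - 27900 = -99752$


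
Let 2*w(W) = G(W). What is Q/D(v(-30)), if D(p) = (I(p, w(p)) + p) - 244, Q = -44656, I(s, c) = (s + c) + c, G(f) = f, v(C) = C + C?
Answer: 5582/53 ≈ 105.32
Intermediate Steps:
v(C) = 2*C
w(W) = W/2
I(s, c) = s + 2*c (I(s, c) = (c + s) + c = s + 2*c)
D(p) = -244 + 3*p (D(p) = ((p + 2*(p/2)) + p) - 244 = ((p + p) + p) - 244 = (2*p + p) - 244 = 3*p - 244 = -244 + 3*p)
Q/D(v(-30)) = -44656/(-244 + 3*(2*(-30))) = -44656/(-244 + 3*(-60)) = -44656/(-244 - 180) = -44656/(-424) = -44656*(-1/424) = 5582/53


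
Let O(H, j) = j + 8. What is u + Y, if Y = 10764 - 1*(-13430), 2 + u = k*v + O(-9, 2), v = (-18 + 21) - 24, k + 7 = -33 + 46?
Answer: 24076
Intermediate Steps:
O(H, j) = 8 + j
k = 6 (k = -7 + (-33 + 46) = -7 + 13 = 6)
v = -21 (v = 3 - 24 = -21)
u = -118 (u = -2 + (6*(-21) + (8 + 2)) = -2 + (-126 + 10) = -2 - 116 = -118)
Y = 24194 (Y = 10764 + 13430 = 24194)
u + Y = -118 + 24194 = 24076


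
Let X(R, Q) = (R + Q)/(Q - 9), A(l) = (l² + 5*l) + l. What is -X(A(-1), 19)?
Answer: -7/5 ≈ -1.4000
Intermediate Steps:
A(l) = l² + 6*l
X(R, Q) = (Q + R)/(-9 + Q)
-X(A(-1), 19) = -(19 - (6 - 1))/(-9 + 19) = -(19 - 1*5)/10 = -(19 - 5)/10 = -14/10 = -1*7/5 = -7/5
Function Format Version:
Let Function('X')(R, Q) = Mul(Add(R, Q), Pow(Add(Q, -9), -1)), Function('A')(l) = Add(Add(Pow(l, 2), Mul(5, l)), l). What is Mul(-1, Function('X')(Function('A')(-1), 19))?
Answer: Rational(-7, 5) ≈ -1.4000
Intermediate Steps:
Function('A')(l) = Add(Pow(l, 2), Mul(6, l))
Function('X')(R, Q) = Mul(Pow(Add(-9, Q), -1), Add(Q, R)) (Function('X')(R, Q) = Mul(Add(Q, R), Pow(Add(-9, Q), -1)) = Mul(Pow(Add(-9, Q), -1), Add(Q, R)))
Mul(-1, Function('X')(Function('A')(-1), 19)) = Mul(-1, Mul(Pow(Add(-9, 19), -1), Add(19, Mul(-1, Add(6, -1))))) = Mul(-1, Mul(Pow(10, -1), Add(19, Mul(-1, 5)))) = Mul(-1, Mul(Rational(1, 10), Add(19, -5))) = Mul(-1, Mul(Rational(1, 10), 14)) = Mul(-1, Rational(7, 5)) = Rational(-7, 5)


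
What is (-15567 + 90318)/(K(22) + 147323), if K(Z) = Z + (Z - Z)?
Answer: 24917/49115 ≈ 0.50732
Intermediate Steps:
K(Z) = Z (K(Z) = Z + 0 = Z)
(-15567 + 90318)/(K(22) + 147323) = (-15567 + 90318)/(22 + 147323) = 74751/147345 = 74751*(1/147345) = 24917/49115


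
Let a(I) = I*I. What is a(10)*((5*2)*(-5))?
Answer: -5000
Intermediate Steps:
a(I) = I²
a(10)*((5*2)*(-5)) = 10²*((5*2)*(-5)) = 100*(10*(-5)) = 100*(-50) = -5000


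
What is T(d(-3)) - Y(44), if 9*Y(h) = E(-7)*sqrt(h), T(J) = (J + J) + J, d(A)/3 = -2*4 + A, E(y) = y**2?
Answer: -99 - 98*sqrt(11)/9 ≈ -135.11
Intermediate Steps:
d(A) = -24 + 3*A (d(A) = 3*(-2*4 + A) = 3*(-8 + A) = -24 + 3*A)
T(J) = 3*J (T(J) = 2*J + J = 3*J)
Y(h) = 49*sqrt(h)/9 (Y(h) = ((-7)**2*sqrt(h))/9 = (49*sqrt(h))/9 = 49*sqrt(h)/9)
T(d(-3)) - Y(44) = 3*(-24 + 3*(-3)) - 49*sqrt(44)/9 = 3*(-24 - 9) - 49*2*sqrt(11)/9 = 3*(-33) - 98*sqrt(11)/9 = -99 - 98*sqrt(11)/9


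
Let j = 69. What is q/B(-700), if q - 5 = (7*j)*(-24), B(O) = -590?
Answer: 11587/590 ≈ 19.639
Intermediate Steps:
q = -11587 (q = 5 + (7*69)*(-24) = 5 + 483*(-24) = 5 - 11592 = -11587)
q/B(-700) = -11587/(-590) = -11587*(-1/590) = 11587/590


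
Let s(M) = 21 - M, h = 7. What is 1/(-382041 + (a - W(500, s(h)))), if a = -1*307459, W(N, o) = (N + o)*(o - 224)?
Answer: -1/581560 ≈ -1.7195e-6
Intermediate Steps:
W(N, o) = (-224 + o)*(N + o) (W(N, o) = (N + o)*(-224 + o) = (-224 + o)*(N + o))
a = -307459
1/(-382041 + (a - W(500, s(h)))) = 1/(-382041 + (-307459 - ((21 - 1*7)² - 224*500 - 224*(21 - 1*7) + 500*(21 - 1*7)))) = 1/(-382041 + (-307459 - ((21 - 7)² - 112000 - 224*(21 - 7) + 500*(21 - 7)))) = 1/(-382041 + (-307459 - (14² - 112000 - 224*14 + 500*14))) = 1/(-382041 + (-307459 - (196 - 112000 - 3136 + 7000))) = 1/(-382041 + (-307459 - 1*(-107940))) = 1/(-382041 + (-307459 + 107940)) = 1/(-382041 - 199519) = 1/(-581560) = -1/581560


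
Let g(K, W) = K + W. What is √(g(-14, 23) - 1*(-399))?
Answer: 2*√102 ≈ 20.199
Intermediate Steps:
√(g(-14, 23) - 1*(-399)) = √((-14 + 23) - 1*(-399)) = √(9 + 399) = √408 = 2*√102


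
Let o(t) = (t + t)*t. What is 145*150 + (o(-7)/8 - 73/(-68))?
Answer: 739953/34 ≈ 21763.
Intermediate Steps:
o(t) = 2*t**2 (o(t) = (2*t)*t = 2*t**2)
145*150 + (o(-7)/8 - 73/(-68)) = 145*150 + ((2*(-7)**2)/8 - 73/(-68)) = 21750 + ((2*49)*(1/8) - 73*(-1/68)) = 21750 + (98*(1/8) + 73/68) = 21750 + (49/4 + 73/68) = 21750 + 453/34 = 739953/34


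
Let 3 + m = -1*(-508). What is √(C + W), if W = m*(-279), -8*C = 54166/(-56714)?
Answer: I*√36994714699682/16204 ≈ 375.36*I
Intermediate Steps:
m = 505 (m = -3 - 1*(-508) = -3 + 508 = 505)
C = 3869/32408 (C = -27083/(4*(-56714)) = -27083*(-1)/(4*56714) = -⅛*(-3869/4051) = 3869/32408 ≈ 0.11938)
W = -140895 (W = 505*(-279) = -140895)
√(C + W) = √(3869/32408 - 140895) = √(-4566121291/32408) = I*√36994714699682/16204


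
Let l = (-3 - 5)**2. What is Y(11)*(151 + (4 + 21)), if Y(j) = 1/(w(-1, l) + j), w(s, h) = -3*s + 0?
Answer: 88/7 ≈ 12.571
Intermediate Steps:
l = 64 (l = (-8)**2 = 64)
w(s, h) = -3*s
Y(j) = 1/(3 + j) (Y(j) = 1/(-3*(-1) + j) = 1/(3 + j))
Y(11)*(151 + (4 + 21)) = (151 + (4 + 21))/(3 + 11) = (151 + 25)/14 = (1/14)*176 = 88/7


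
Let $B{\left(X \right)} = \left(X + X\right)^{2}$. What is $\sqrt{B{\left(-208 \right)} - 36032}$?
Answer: $8 \sqrt{2141} \approx 370.17$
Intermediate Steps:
$B{\left(X \right)} = 4 X^{2}$ ($B{\left(X \right)} = \left(2 X\right)^{2} = 4 X^{2}$)
$\sqrt{B{\left(-208 \right)} - 36032} = \sqrt{4 \left(-208\right)^{2} - 36032} = \sqrt{4 \cdot 43264 - 36032} = \sqrt{173056 - 36032} = \sqrt{137024} = 8 \sqrt{2141}$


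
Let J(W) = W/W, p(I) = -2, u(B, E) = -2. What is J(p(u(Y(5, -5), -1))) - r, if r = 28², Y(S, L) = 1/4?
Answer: -783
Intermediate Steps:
Y(S, L) = ¼
J(W) = 1
r = 784
J(p(u(Y(5, -5), -1))) - r = 1 - 1*784 = 1 - 784 = -783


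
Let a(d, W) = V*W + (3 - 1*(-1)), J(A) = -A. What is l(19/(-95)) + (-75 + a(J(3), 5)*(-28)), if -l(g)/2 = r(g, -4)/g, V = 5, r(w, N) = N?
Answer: -927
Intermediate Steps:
l(g) = 8/g (l(g) = -(-8)/g = 8/g)
a(d, W) = 4 + 5*W (a(d, W) = 5*W + (3 - 1*(-1)) = 5*W + (3 + 1) = 5*W + 4 = 4 + 5*W)
l(19/(-95)) + (-75 + a(J(3), 5)*(-28)) = 8/((19/(-95))) + (-75 + (4 + 5*5)*(-28)) = 8/((19*(-1/95))) + (-75 + (4 + 25)*(-28)) = 8/(-1/5) + (-75 + 29*(-28)) = 8*(-5) + (-75 - 812) = -40 - 887 = -927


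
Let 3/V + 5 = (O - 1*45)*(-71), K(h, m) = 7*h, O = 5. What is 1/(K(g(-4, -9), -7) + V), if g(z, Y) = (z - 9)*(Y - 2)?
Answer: 945/945946 ≈ 0.00099900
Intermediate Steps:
g(z, Y) = (-9 + z)*(-2 + Y)
V = 1/945 (V = 3/(-5 + (5 - 1*45)*(-71)) = 3/(-5 + (5 - 45)*(-71)) = 3/(-5 - 40*(-71)) = 3/(-5 + 2840) = 3/2835 = 3*(1/2835) = 1/945 ≈ 0.0010582)
1/(K(g(-4, -9), -7) + V) = 1/(7*(18 - 9*(-9) - 2*(-4) - 9*(-4)) + 1/945) = 1/(7*(18 + 81 + 8 + 36) + 1/945) = 1/(7*143 + 1/945) = 1/(1001 + 1/945) = 1/(945946/945) = 945/945946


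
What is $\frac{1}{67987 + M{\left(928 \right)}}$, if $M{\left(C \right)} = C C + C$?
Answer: $\frac{1}{930099} \approx 1.0752 \cdot 10^{-6}$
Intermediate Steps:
$M{\left(C \right)} = C + C^{2}$ ($M{\left(C \right)} = C^{2} + C = C + C^{2}$)
$\frac{1}{67987 + M{\left(928 \right)}} = \frac{1}{67987 + 928 \left(1 + 928\right)} = \frac{1}{67987 + 928 \cdot 929} = \frac{1}{67987 + 862112} = \frac{1}{930099}$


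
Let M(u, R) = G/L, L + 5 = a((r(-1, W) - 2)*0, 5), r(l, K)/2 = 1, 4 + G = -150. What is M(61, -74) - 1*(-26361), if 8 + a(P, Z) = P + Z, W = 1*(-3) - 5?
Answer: 105521/4 ≈ 26380.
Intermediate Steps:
G = -154 (G = -4 - 150 = -154)
W = -8 (W = -3 - 5 = -8)
r(l, K) = 2 (r(l, K) = 2*1 = 2)
a(P, Z) = -8 + P + Z (a(P, Z) = -8 + (P + Z) = -8 + P + Z)
L = -8 (L = -5 + (-8 + (2 - 2)*0 + 5) = -5 + (-8 + 0*0 + 5) = -5 + (-8 + 0 + 5) = -5 - 3 = -8)
M(u, R) = 77/4 (M(u, R) = -154/(-8) = -154*(-1/8) = 77/4)
M(61, -74) - 1*(-26361) = 77/4 - 1*(-26361) = 77/4 + 26361 = 105521/4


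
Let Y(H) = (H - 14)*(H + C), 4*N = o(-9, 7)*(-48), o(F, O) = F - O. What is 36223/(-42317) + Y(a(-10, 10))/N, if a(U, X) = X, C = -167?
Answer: 445915/184656 ≈ 2.4148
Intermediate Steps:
N = 192 (N = ((-9 - 1*7)*(-48))/4 = ((-9 - 7)*(-48))/4 = (-16*(-48))/4 = (¼)*768 = 192)
Y(H) = (-167 + H)*(-14 + H) (Y(H) = (H - 14)*(H - 167) = (-14 + H)*(-167 + H) = (-167 + H)*(-14 + H))
36223/(-42317) + Y(a(-10, 10))/N = 36223/(-42317) + (2338 + 10² - 181*10)/192 = 36223*(-1/42317) + (2338 + 100 - 1810)*(1/192) = -3293/3847 + 628*(1/192) = -3293/3847 + 157/48 = 445915/184656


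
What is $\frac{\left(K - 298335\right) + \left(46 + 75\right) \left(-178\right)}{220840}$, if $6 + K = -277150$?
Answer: $- \frac{597029}{220840} \approx -2.7034$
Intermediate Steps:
$K = -277156$ ($K = -6 - 277150 = -277156$)
$\frac{\left(K - 298335\right) + \left(46 + 75\right) \left(-178\right)}{220840} = \frac{\left(-277156 - 298335\right) + \left(46 + 75\right) \left(-178\right)}{220840} = \left(-575491 + 121 \left(-178\right)\right) \frac{1}{220840} = \left(-575491 - 21538\right) \frac{1}{220840} = \left(-597029\right) \frac{1}{220840} = - \frac{597029}{220840}$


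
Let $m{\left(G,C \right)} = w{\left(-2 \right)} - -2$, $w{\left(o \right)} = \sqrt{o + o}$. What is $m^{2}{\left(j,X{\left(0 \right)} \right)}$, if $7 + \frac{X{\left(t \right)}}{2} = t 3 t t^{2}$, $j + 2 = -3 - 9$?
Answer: $8 i \approx 8.0 i$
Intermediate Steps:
$j = -14$ ($j = -2 - 12 = -14$)
$X{\left(t \right)} = -14 + 6 t^{4}$ ($X{\left(t \right)} = -14 + 2 t 3 t t^{2} = -14 + 2 \cdot 3 t t t^{2} = -14 + 2 \cdot 3 t^{2} t^{2} = -14 + 2 \cdot 3 t^{4} = -14 + 6 t^{4}$)
$w{\left(o \right)} = \sqrt{2} \sqrt{o}$ ($w{\left(o \right)} = \sqrt{2 o} = \sqrt{2} \sqrt{o}$)
$m{\left(G,C \right)} = 2 + 2 i$ ($m{\left(G,C \right)} = \sqrt{2} \sqrt{-2} - -2 = \sqrt{2} i \sqrt{2} + 2 = 2 i + 2 = 2 + 2 i$)
$m^{2}{\left(j,X{\left(0 \right)} \right)} = \left(2 + 2 i\right)^{2}$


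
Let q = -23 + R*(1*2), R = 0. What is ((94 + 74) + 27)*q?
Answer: -4485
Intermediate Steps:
q = -23 (q = -23 + 0*(1*2) = -23 + 0*2 = -23 + 0 = -23)
((94 + 74) + 27)*q = ((94 + 74) + 27)*(-23) = (168 + 27)*(-23) = 195*(-23) = -4485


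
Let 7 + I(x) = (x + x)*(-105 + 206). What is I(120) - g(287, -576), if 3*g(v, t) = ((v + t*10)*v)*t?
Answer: -301559959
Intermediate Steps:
g(v, t) = t*v*(v + 10*t)/3 (g(v, t) = (((v + t*10)*v)*t)/3 = (((v + 10*t)*v)*t)/3 = ((v*(v + 10*t))*t)/3 = (t*v*(v + 10*t))/3 = t*v*(v + 10*t)/3)
I(x) = -7 + 202*x (I(x) = -7 + (x + x)*(-105 + 206) = -7 + (2*x)*101 = -7 + 202*x)
I(120) - g(287, -576) = (-7 + 202*120) - (-576)*287*(287 + 10*(-576))/3 = (-7 + 24240) - (-576)*287*(287 - 5760)/3 = 24233 - (-576)*287*(-5473)/3 = 24233 - 1*301584192 = 24233 - 301584192 = -301559959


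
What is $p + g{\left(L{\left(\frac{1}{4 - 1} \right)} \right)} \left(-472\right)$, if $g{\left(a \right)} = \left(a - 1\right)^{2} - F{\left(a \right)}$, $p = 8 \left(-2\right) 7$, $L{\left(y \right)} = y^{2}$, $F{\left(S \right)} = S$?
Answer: $- \frac{35032}{81} \approx -432.49$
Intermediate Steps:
$p = -112$ ($p = \left(-16\right) 7 = -112$)
$g{\left(a \right)} = \left(-1 + a\right)^{2} - a$ ($g{\left(a \right)} = \left(a - 1\right)^{2} - a = \left(-1 + a\right)^{2} - a$)
$p + g{\left(L{\left(\frac{1}{4 - 1} \right)} \right)} \left(-472\right) = -112 + \left(\left(-1 + \left(\frac{1}{4 - 1}\right)^{2}\right)^{2} - \left(\frac{1}{4 - 1}\right)^{2}\right) \left(-472\right) = -112 + \left(\left(-1 + \left(\frac{1}{3}\right)^{2}\right)^{2} - \left(\frac{1}{3}\right)^{2}\right) \left(-472\right) = -112 + \left(\left(-1 + \frac{1}{9}\right)^{2} - \frac{1}{9}\right) \left(-472\right) = -112 + \left(\left(- \frac{8}{9}\right)^{2} - \frac{1}{9}\right) \left(-472\right) = -112 + \left(\frac{64}{81} - \frac{1}{9}\right) \left(-472\right) = -112 + \frac{55}{81} \left(-472\right) = -112 - \frac{25960}{81} = - \frac{35032}{81}$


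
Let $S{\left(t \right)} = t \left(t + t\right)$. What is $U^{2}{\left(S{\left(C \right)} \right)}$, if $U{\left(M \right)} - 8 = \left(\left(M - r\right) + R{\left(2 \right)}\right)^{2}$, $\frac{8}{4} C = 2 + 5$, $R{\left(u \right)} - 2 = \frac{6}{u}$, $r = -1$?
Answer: $\frac{14085009}{16} \approx 8.8031 \cdot 10^{5}$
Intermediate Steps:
$R{\left(u \right)} = 2 + \frac{6}{u}$
$C = \frac{7}{2}$ ($C = \frac{2 + 5}{2} = \frac{1}{2} \cdot 7 = \frac{7}{2} \approx 3.5$)
$S{\left(t \right)} = 2 t^{2}$ ($S{\left(t \right)} = t 2 t = 2 t^{2}$)
$U{\left(M \right)} = 8 + \left(6 + M\right)^{2}$ ($U{\left(M \right)} = 8 + \left(\left(M - -1\right) + \left(2 + \frac{6}{2}\right)\right)^{2} = 8 + \left(\left(M + 1\right) + \left(2 + 6 \cdot \frac{1}{2}\right)\right)^{2} = 8 + \left(\left(1 + M\right) + \left(2 + 3\right)\right)^{2} = 8 + \left(\left(1 + M\right) + 5\right)^{2} = 8 + \left(6 + M\right)^{2}$)
$U^{2}{\left(S{\left(C \right)} \right)} = \left(8 + \left(6 + 2 \left(\frac{7}{2}\right)^{2}\right)^{2}\right)^{2} = \left(8 + \left(6 + 2 \cdot \frac{49}{4}\right)^{2}\right)^{2} = \left(8 + \left(6 + \frac{49}{2}\right)^{2}\right)^{2} = \left(8 + \left(\frac{61}{2}\right)^{2}\right)^{2} = \left(8 + \frac{3721}{4}\right)^{2} = \left(\frac{3753}{4}\right)^{2} = \frac{14085009}{16}$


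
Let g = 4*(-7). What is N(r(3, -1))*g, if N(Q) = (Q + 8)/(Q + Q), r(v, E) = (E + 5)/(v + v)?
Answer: -182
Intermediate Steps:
g = -28
r(v, E) = (5 + E)/(2*v) (r(v, E) = (5 + E)/((2*v)) = (5 + E)*(1/(2*v)) = (5 + E)/(2*v))
N(Q) = (8 + Q)/(2*Q) (N(Q) = (8 + Q)/((2*Q)) = (8 + Q)*(1/(2*Q)) = (8 + Q)/(2*Q))
N(r(3, -1))*g = ((8 + (1/2)*(5 - 1)/3)/(2*(((1/2)*(5 - 1)/3))))*(-28) = ((8 + (1/2)*(1/3)*4)/(2*(((1/2)*(1/3)*4))))*(-28) = ((8 + 2/3)/(2*(2/3)))*(-28) = ((1/2)*(3/2)*(26/3))*(-28) = (13/2)*(-28) = -182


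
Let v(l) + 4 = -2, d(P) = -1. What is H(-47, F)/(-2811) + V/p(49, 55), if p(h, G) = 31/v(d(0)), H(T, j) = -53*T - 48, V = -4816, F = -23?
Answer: 81150923/87141 ≈ 931.26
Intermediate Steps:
v(l) = -6 (v(l) = -4 - 2 = -6)
H(T, j) = -48 - 53*T
p(h, G) = -31/6 (p(h, G) = 31/(-6) = 31*(-⅙) = -31/6)
H(-47, F)/(-2811) + V/p(49, 55) = (-48 - 53*(-47))/(-2811) - 4816/(-31/6) = (-48 + 2491)*(-1/2811) - 4816*(-6/31) = 2443*(-1/2811) + 28896/31 = -2443/2811 + 28896/31 = 81150923/87141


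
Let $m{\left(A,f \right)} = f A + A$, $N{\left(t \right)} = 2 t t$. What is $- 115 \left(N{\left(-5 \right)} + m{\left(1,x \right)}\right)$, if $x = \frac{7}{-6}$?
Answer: $- \frac{34385}{6} \approx -5730.8$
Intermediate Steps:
$x = - \frac{7}{6}$ ($x = 7 \left(- \frac{1}{6}\right) = - \frac{7}{6} \approx -1.1667$)
$N{\left(t \right)} = 2 t^{2}$
$m{\left(A,f \right)} = A + A f$ ($m{\left(A,f \right)} = A f + A = A + A f$)
$- 115 \left(N{\left(-5 \right)} + m{\left(1,x \right)}\right) = - 115 \left(2 \left(-5\right)^{2} + 1 \left(1 - \frac{7}{6}\right)\right) = - 115 \left(2 \cdot 25 + 1 \left(- \frac{1}{6}\right)\right) = - 115 \left(50 - \frac{1}{6}\right) = \left(-115\right) \frac{299}{6} = - \frac{34385}{6}$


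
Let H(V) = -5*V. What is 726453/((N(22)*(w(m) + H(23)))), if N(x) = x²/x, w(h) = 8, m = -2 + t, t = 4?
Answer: -726453/2354 ≈ -308.60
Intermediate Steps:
m = 2 (m = -2 + 4 = 2)
N(x) = x
726453/((N(22)*(w(m) + H(23)))) = 726453/((22*(8 - 5*23))) = 726453/((22*(8 - 115))) = 726453/((22*(-107))) = 726453/(-2354) = 726453*(-1/2354) = -726453/2354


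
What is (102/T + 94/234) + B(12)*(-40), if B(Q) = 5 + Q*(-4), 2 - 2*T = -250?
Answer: 1409672/819 ≈ 1721.2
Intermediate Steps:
T = 126 (T = 1 - 1/2*(-250) = 1 + 125 = 126)
B(Q) = 5 - 4*Q
(102/T + 94/234) + B(12)*(-40) = (102/126 + 94/234) + (5 - 4*12)*(-40) = (102*(1/126) + 94*(1/234)) + (5 - 48)*(-40) = (17/21 + 47/117) - 43*(-40) = 992/819 + 1720 = 1409672/819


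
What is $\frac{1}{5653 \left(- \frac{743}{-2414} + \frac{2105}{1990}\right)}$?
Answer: $\frac{240193}{1854195306} \approx 0.00012954$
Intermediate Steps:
$\frac{1}{5653 \left(- \frac{743}{-2414} + \frac{2105}{1990}\right)} = \frac{1}{5653 \left(\left(-743\right) \left(- \frac{1}{2414}\right) + 2105 \cdot \frac{1}{1990}\right)} = \frac{1}{5653 \left(\frac{743}{2414} + \frac{421}{398}\right)} = \frac{1}{5653 \cdot \frac{328002}{240193}} = \frac{1}{5653} \cdot \frac{240193}{328002} = \frac{240193}{1854195306}$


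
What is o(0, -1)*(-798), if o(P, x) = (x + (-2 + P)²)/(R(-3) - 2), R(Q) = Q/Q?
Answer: 2394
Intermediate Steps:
R(Q) = 1
o(P, x) = -x - (-2 + P)² (o(P, x) = (x + (-2 + P)²)/(1 - 2) = (x + (-2 + P)²)/(-1) = (x + (-2 + P)²)*(-1) = -x - (-2 + P)²)
o(0, -1)*(-798) = (-1*(-1) - (-2 + 0)²)*(-798) = (1 - 1*(-2)²)*(-798) = (1 - 1*4)*(-798) = (1 - 4)*(-798) = -3*(-798) = 2394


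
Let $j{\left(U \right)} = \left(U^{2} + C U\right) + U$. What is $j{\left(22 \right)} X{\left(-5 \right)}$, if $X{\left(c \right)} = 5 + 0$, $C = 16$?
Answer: $4290$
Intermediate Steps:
$j{\left(U \right)} = U^{2} + 17 U$ ($j{\left(U \right)} = \left(U^{2} + 16 U\right) + U = U^{2} + 17 U$)
$X{\left(c \right)} = 5$
$j{\left(22 \right)} X{\left(-5 \right)} = 22 \left(17 + 22\right) 5 = 22 \cdot 39 \cdot 5 = 858 \cdot 5 = 4290$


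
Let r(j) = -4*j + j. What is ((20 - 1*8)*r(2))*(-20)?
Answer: 1440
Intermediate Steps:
r(j) = -3*j
((20 - 1*8)*r(2))*(-20) = ((20 - 1*8)*(-3*2))*(-20) = ((20 - 8)*(-6))*(-20) = (12*(-6))*(-20) = -72*(-20) = 1440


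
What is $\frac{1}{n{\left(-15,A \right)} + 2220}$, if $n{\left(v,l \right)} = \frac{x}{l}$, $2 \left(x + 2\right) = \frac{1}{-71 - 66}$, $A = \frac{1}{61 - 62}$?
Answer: $\frac{274}{608829} \approx 0.00045004$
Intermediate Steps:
$A = -1$ ($A = \frac{1}{-1} = -1$)
$x = - \frac{549}{274}$ ($x = -2 + \frac{1}{2 \left(-71 - 66\right)} = -2 + \frac{1}{2 \left(-137\right)} = -2 + \frac{1}{2} \left(- \frac{1}{137}\right) = -2 - \frac{1}{274} = - \frac{549}{274} \approx -2.0037$)
$n{\left(v,l \right)} = - \frac{549}{274 l}$
$\frac{1}{n{\left(-15,A \right)} + 2220} = \frac{1}{- \frac{549}{274 \left(-1\right)} + 2220} = \frac{1}{\left(- \frac{549}{274}\right) \left(-1\right) + 2220} = \frac{1}{\frac{549}{274} + 2220} = \frac{1}{\frac{608829}{274}} = \frac{274}{608829}$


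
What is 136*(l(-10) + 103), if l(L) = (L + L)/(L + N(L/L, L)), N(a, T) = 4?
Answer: 43384/3 ≈ 14461.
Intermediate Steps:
l(L) = 2*L/(4 + L) (l(L) = (L + L)/(L + 4) = (2*L)/(4 + L) = 2*L/(4 + L))
136*(l(-10) + 103) = 136*(2*(-10)/(4 - 10) + 103) = 136*(2*(-10)/(-6) + 103) = 136*(2*(-10)*(-1/6) + 103) = 136*(10/3 + 103) = 136*(319/3) = 43384/3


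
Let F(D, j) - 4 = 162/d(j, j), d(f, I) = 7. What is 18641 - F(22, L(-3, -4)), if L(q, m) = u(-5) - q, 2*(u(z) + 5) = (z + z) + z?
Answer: 130297/7 ≈ 18614.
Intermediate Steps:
u(z) = -5 + 3*z/2 (u(z) = -5 + ((z + z) + z)/2 = -5 + (2*z + z)/2 = -5 + (3*z)/2 = -5 + 3*z/2)
L(q, m) = -25/2 - q (L(q, m) = (-5 + (3/2)*(-5)) - q = (-5 - 15/2) - q = -25/2 - q)
F(D, j) = 190/7 (F(D, j) = 4 + 162/7 = 190/7)
18641 - F(22, L(-3, -4)) = 18641 - 1*190/7 = 18641 - 190/7 = 130297/7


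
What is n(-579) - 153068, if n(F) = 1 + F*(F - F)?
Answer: -153067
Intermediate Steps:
n(F) = 1 (n(F) = 1 + F*0 = 1 + 0 = 1)
n(-579) - 153068 = 1 - 153068 = -153067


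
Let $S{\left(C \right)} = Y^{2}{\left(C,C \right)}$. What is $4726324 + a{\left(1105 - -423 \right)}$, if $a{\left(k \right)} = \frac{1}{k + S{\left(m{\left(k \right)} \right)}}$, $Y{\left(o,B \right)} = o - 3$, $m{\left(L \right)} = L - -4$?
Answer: $\frac{11056615849557}{2339369} \approx 4.7263 \cdot 10^{6}$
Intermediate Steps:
$m{\left(L \right)} = 4 + L$ ($m{\left(L \right)} = L + 4 = 4 + L$)
$Y{\left(o,B \right)} = -3 + o$
$S{\left(C \right)} = \left(-3 + C\right)^{2}$
$a{\left(k \right)} = \frac{1}{k + \left(1 + k\right)^{2}}$ ($a{\left(k \right)} = \frac{1}{k + \left(-3 + \left(4 + k\right)\right)^{2}} = \frac{1}{k + \left(1 + k\right)^{2}}$)
$4726324 + a{\left(1105 - -423 \right)} = 4726324 + \frac{1}{\left(1105 - -423\right) + \left(1 + \left(1105 - -423\right)\right)^{2}} = 4726324 + \frac{1}{\left(1105 + 423\right) + \left(1 + \left(1105 + 423\right)\right)^{2}} = 4726324 + \frac{1}{1528 + \left(1 + 1528\right)^{2}} = 4726324 + \frac{1}{1528 + 1529^{2}} = 4726324 + \frac{1}{1528 + 2337841} = 4726324 + \frac{1}{2339369} = \frac{11056615849557}{2339369}$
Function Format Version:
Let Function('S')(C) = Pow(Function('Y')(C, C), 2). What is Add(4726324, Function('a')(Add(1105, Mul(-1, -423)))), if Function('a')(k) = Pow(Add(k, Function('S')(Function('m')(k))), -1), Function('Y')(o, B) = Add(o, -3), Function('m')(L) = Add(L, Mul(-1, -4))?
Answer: Rational(11056615849557, 2339369) ≈ 4.7263e+6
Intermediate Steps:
Function('m')(L) = Add(4, L) (Function('m')(L) = Add(L, 4) = Add(4, L))
Function('Y')(o, B) = Add(-3, o)
Function('S')(C) = Pow(Add(-3, C), 2)
Function('a')(k) = Pow(Add(k, Pow(Add(1, k), 2)), -1) (Function('a')(k) = Pow(Add(k, Pow(Add(-3, Add(4, k)), 2)), -1) = Pow(Add(k, Pow(Add(1, k), 2)), -1))
Add(4726324, Function('a')(Add(1105, Mul(-1, -423)))) = Add(4726324, Pow(Add(Add(1105, Mul(-1, -423)), Pow(Add(1, Add(1105, Mul(-1, -423))), 2)), -1)) = Add(4726324, Pow(Add(Add(1105, 423), Pow(Add(1, Add(1105, 423)), 2)), -1)) = Add(4726324, Pow(Add(1528, Pow(Add(1, 1528), 2)), -1)) = Add(4726324, Pow(Add(1528, Pow(1529, 2)), -1)) = Add(4726324, Pow(Add(1528, 2337841), -1)) = Add(4726324, Pow(2339369, -1)) = Add(4726324, Rational(1, 2339369)) = Rational(11056615849557, 2339369)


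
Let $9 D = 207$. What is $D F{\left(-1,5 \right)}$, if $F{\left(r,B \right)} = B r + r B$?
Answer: $-230$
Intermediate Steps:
$D = 23$ ($D = \frac{1}{9} \cdot 207 = 23$)
$F{\left(r,B \right)} = 2 B r$ ($F{\left(r,B \right)} = B r + B r = 2 B r$)
$D F{\left(-1,5 \right)} = 23 \cdot 2 \cdot 5 \left(-1\right) = 23 \left(-10\right) = -230$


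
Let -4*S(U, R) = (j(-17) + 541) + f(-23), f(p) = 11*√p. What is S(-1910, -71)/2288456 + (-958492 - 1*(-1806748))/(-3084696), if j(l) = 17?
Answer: -161802237319/588265922448 - 11*I*√23/9153824 ≈ -0.27505 - 5.7631e-6*I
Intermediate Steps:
S(U, R) = -279/2 - 11*I*√23/4 (S(U, R) = -((17 + 541) + 11*√(-23))/4 = -(558 + 11*(I*√23))/4 = -(558 + 11*I*√23)/4 = -279/2 - 11*I*√23/4)
S(-1910, -71)/2288456 + (-958492 - 1*(-1806748))/(-3084696) = (-279/2 - 11*I*√23/4)/2288456 + (-958492 - 1*(-1806748))/(-3084696) = (-279/2 - 11*I*√23/4)*(1/2288456) + (-958492 + 1806748)*(-1/3084696) = (-279/4576912 - 11*I*√23/9153824) + 848256*(-1/3084696) = (-279/4576912 - 11*I*√23/9153824) - 35344/128529 = -161802237319/588265922448 - 11*I*√23/9153824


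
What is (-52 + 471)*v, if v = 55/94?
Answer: 23045/94 ≈ 245.16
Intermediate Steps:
v = 55/94 (v = 55*(1/94) = 55/94 ≈ 0.58511)
(-52 + 471)*v = (-52 + 471)*(55/94) = 419*(55/94) = 23045/94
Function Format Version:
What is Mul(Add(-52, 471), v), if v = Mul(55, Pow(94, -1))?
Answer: Rational(23045, 94) ≈ 245.16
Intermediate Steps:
v = Rational(55, 94) (v = Mul(55, Rational(1, 94)) = Rational(55, 94) ≈ 0.58511)
Mul(Add(-52, 471), v) = Mul(Add(-52, 471), Rational(55, 94)) = Mul(419, Rational(55, 94)) = Rational(23045, 94)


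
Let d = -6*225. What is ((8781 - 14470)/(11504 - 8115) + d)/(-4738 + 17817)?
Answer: -4580839/44324731 ≈ -0.10335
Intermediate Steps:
d = -1350
((8781 - 14470)/(11504 - 8115) + d)/(-4738 + 17817) = ((8781 - 14470)/(11504 - 8115) - 1350)/(-4738 + 17817) = (-5689/3389 - 1350)/13079 = (-5689*1/3389 - 1350)*(1/13079) = (-5689/3389 - 1350)*(1/13079) = -4580839/3389*1/13079 = -4580839/44324731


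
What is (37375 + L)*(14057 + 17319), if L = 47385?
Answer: 2659429760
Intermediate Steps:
(37375 + L)*(14057 + 17319) = (37375 + 47385)*(14057 + 17319) = 84760*31376 = 2659429760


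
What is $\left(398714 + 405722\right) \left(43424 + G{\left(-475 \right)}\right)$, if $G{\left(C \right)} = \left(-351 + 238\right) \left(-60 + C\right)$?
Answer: $83564007244$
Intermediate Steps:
$G{\left(C \right)} = 6780 - 113 C$ ($G{\left(C \right)} = - 113 \left(-60 + C\right) = 6780 - 113 C$)
$\left(398714 + 405722\right) \left(43424 + G{\left(-475 \right)}\right) = \left(398714 + 405722\right) \left(43424 + \left(6780 - -53675\right)\right) = 804436 \left(43424 + \left(6780 + 53675\right)\right) = 804436 \left(43424 + 60455\right) = 804436 \cdot 103879 = 83564007244$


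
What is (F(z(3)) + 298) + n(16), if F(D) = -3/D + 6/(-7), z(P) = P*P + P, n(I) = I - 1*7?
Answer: 8565/28 ≈ 305.89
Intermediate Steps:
n(I) = -7 + I (n(I) = I - 7 = -7 + I)
z(P) = P + P² (z(P) = P² + P = P + P²)
F(D) = -6/7 - 3/D (F(D) = -3/D + 6*(-⅐) = -3/D - 6/7 = -6/7 - 3/D)
(F(z(3)) + 298) + n(16) = ((-6/7 - 3*1/(3*(1 + 3))) + 298) + (-7 + 16) = ((-6/7 - 3/(3*4)) + 298) + 9 = ((-6/7 - 3/12) + 298) + 9 = ((-6/7 - 3*1/12) + 298) + 9 = ((-6/7 - ¼) + 298) + 9 = (-31/28 + 298) + 9 = 8313/28 + 9 = 8565/28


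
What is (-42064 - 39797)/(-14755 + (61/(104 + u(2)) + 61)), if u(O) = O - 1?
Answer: 8595405/1542809 ≈ 5.5713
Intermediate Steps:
u(O) = -1 + O
(-42064 - 39797)/(-14755 + (61/(104 + u(2)) + 61)) = (-42064 - 39797)/(-14755 + (61/(104 + (-1 + 2)) + 61)) = -81861/(-14755 + (61/(104 + 1) + 61)) = -81861/(-14755 + (61/105 + 61)) = -81861/(-14755 + 6466/105) = -81861/(-1542809/105) = -81861*(-105/1542809) = 8595405/1542809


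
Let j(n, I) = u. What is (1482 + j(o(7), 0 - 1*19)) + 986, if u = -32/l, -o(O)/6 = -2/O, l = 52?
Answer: 32076/13 ≈ 2467.4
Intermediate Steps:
o(O) = 12/O (o(O) = -(-12)/O = 12/O)
u = -8/13 (u = -32/52 = -32*1/52 = -8/13 ≈ -0.61539)
j(n, I) = -8/13
(1482 + j(o(7), 0 - 1*19)) + 986 = (1482 - 8/13) + 986 = 19258/13 + 986 = 32076/13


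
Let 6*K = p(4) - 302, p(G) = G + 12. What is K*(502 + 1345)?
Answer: -264121/3 ≈ -88040.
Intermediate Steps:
p(G) = 12 + G
K = -143/3 (K = ((12 + 4) - 302)/6 = (16 - 302)/6 = (⅙)*(-286) = -143/3 ≈ -47.667)
K*(502 + 1345) = -143*(502 + 1345)/3 = -143/3*1847 = -264121/3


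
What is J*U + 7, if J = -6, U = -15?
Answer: 97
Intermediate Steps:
J*U + 7 = -6*(-15) + 7 = 90 + 7 = 97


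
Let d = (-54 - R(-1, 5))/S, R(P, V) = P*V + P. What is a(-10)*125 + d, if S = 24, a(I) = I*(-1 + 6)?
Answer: -6252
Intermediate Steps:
R(P, V) = P + P*V
a(I) = 5*I (a(I) = I*5 = 5*I)
d = -2 (d = (-54 - (-1)*(1 + 5))/24 = (-54 - (-1)*6)*(1/24) = (-54 - 1*(-6))*(1/24) = (-54 + 6)*(1/24) = -48*1/24 = -2)
a(-10)*125 + d = (5*(-10))*125 - 2 = -50*125 - 2 = -6250 - 2 = -6252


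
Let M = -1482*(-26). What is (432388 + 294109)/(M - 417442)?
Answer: -726497/378910 ≈ -1.9173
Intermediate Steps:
M = 38532
(432388 + 294109)/(M - 417442) = (432388 + 294109)/(38532 - 417442) = 726497/(-378910) = 726497*(-1/378910) = -726497/378910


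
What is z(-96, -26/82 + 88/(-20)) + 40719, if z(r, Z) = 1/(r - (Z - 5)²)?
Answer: 325852289591/8002464 ≈ 40719.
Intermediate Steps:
z(r, Z) = 1/(r - (-5 + Z)²)
z(-96, -26/82 + 88/(-20)) + 40719 = 1/(-96 - (-5 + (-26/82 + 88/(-20)))²) + 40719 = 1/(-96 - (-5 + (-26*1/82 + 88*(-1/20)))²) + 40719 = 1/(-96 - (-5 + (-13/41 - 22/5))²) + 40719 = 1/(-96 - (-5 - 967/205)²) + 40719 = 1/(-96 - (-1992/205)²) + 40719 = 1/(-96 - 1*3968064/42025) + 40719 = 1/(-96 - 3968064/42025) + 40719 = 1/(-8002464/42025) + 40719 = -42025/8002464 + 40719 = 325852289591/8002464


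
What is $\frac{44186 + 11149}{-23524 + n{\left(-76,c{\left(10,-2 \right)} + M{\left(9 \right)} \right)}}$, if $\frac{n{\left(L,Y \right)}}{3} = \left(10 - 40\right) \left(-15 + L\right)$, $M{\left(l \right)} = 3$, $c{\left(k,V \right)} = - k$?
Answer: $- \frac{3255}{902} \approx -3.6086$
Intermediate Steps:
$n{\left(L,Y \right)} = 1350 - 90 L$ ($n{\left(L,Y \right)} = 3 \left(10 - 40\right) \left(-15 + L\right) = 3 \left(- 30 \left(-15 + L\right)\right) = 3 \left(450 - 30 L\right) = 1350 - 90 L$)
$\frac{44186 + 11149}{-23524 + n{\left(-76,c{\left(10,-2 \right)} + M{\left(9 \right)} \right)}} = \frac{44186 + 11149}{-23524 + \left(1350 - -6840\right)} = \frac{55335}{-23524 + \left(1350 + 6840\right)} = \frac{55335}{-23524 + 8190} = \frac{55335}{-15334} = 55335 \left(- \frac{1}{15334}\right) = - \frac{3255}{902}$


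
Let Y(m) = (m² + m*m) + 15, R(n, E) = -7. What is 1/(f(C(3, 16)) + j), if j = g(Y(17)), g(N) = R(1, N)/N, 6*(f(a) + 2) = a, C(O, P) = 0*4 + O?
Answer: -1186/1793 ≈ -0.66146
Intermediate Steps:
C(O, P) = O (C(O, P) = 0 + O = O)
Y(m) = 15 + 2*m² (Y(m) = (m² + m²) + 15 = 2*m² + 15 = 15 + 2*m²)
f(a) = -2 + a/6
g(N) = -7/N
j = -7/593 (j = -7/(15 + 2*17²) = -7/(15 + 2*289) = -7/(15 + 578) = -7/593 ≈ -0.011804)
1/(f(C(3, 16)) + j) = 1/((-2 + (⅙)*3) - 7/593) = 1/((-2 + ½) - 7/593) = 1/(-3/2 - 7/593) = 1/(-1793/1186) = -1186/1793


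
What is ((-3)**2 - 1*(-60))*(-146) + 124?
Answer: -9950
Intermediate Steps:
((-3)**2 - 1*(-60))*(-146) + 124 = (9 + 60)*(-146) + 124 = 69*(-146) + 124 = -10074 + 124 = -9950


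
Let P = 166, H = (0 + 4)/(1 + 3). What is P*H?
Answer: 166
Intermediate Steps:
H = 1 (H = 4/4 = 4*(¼) = 1)
P*H = 166*1 = 166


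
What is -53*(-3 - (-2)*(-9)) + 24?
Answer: 1137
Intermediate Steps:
-53*(-3 - (-2)*(-9)) + 24 = -53*(-3 - 1*18) + 24 = -53*(-3 - 18) + 24 = -53*(-21) + 24 = 1113 + 24 = 1137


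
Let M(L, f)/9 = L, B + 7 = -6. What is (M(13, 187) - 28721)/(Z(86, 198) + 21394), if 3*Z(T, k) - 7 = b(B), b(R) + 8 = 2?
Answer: -85812/64183 ≈ -1.3370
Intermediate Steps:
B = -13 (B = -7 - 6 = -13)
M(L, f) = 9*L
b(R) = -6 (b(R) = -8 + 2 = -6)
Z(T, k) = 1/3 (Z(T, k) = 7/3 + (1/3)*(-6) = 7/3 - 2 = 1/3)
(M(13, 187) - 28721)/(Z(86, 198) + 21394) = (9*13 - 28721)/(1/3 + 21394) = (117 - 28721)/(64183/3) = -28604*3/64183 = -85812/64183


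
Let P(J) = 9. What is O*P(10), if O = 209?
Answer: 1881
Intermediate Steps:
O*P(10) = 209*9 = 1881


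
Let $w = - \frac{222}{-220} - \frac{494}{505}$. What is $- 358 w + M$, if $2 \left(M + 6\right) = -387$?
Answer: $- \frac{2339239}{11110} \approx -210.55$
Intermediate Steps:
$M = - \frac{399}{2}$ ($M = -6 + \frac{1}{2} \left(-387\right) = -6 - \frac{387}{2} = - \frac{399}{2} \approx -199.5$)
$w = \frac{343}{11110}$ ($w = \left(-222\right) \left(- \frac{1}{220}\right) - \frac{494}{505} = \frac{111}{110} - \frac{494}{505} = \frac{343}{11110} \approx 0.030873$)
$- 358 w + M = \left(-358\right) \frac{343}{11110} - \frac{399}{2} = - \frac{61397}{5555} - \frac{399}{2} = - \frac{2339239}{11110}$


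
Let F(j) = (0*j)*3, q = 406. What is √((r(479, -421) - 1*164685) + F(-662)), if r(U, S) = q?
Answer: I*√164279 ≈ 405.31*I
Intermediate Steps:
r(U, S) = 406
F(j) = 0 (F(j) = 0*3 = 0)
√((r(479, -421) - 1*164685) + F(-662)) = √((406 - 1*164685) + 0) = √((406 - 164685) + 0) = √(-164279 + 0) = √(-164279) = I*√164279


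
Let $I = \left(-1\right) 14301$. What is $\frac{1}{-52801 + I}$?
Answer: $- \frac{1}{67102} \approx -1.4903 \cdot 10^{-5}$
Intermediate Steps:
$I = -14301$
$\frac{1}{-52801 + I} = \frac{1}{-52801 - 14301} = \frac{1}{-67102} = - \frac{1}{67102}$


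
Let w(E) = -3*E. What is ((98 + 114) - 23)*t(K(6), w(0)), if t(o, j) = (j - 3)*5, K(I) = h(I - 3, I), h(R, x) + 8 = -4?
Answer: -2835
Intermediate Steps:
h(R, x) = -12 (h(R, x) = -8 - 4 = -12)
K(I) = -12
t(o, j) = -15 + 5*j (t(o, j) = (-3 + j)*5 = -15 + 5*j)
((98 + 114) - 23)*t(K(6), w(0)) = ((98 + 114) - 23)*(-15 + 5*(-3*0)) = (212 - 23)*(-15 + 5*0) = 189*(-15 + 0) = 189*(-15) = -2835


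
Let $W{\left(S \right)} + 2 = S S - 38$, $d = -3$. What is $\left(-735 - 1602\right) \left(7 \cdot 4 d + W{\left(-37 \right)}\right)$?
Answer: $-2909565$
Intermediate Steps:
$W{\left(S \right)} = -40 + S^{2}$ ($W{\left(S \right)} = -2 + \left(S S - 38\right) = -2 + \left(S^{2} - 38\right) = -2 + \left(-38 + S^{2}\right) = -40 + S^{2}$)
$\left(-735 - 1602\right) \left(7 \cdot 4 d + W{\left(-37 \right)}\right) = \left(-735 - 1602\right) \left(7 \cdot 4 \left(-3\right) - \left(40 - \left(-37\right)^{2}\right)\right) = - 2337 \left(28 \left(-3\right) + \left(-40 + 1369\right)\right) = - 2337 \left(-84 + 1329\right) = \left(-2337\right) 1245 = -2909565$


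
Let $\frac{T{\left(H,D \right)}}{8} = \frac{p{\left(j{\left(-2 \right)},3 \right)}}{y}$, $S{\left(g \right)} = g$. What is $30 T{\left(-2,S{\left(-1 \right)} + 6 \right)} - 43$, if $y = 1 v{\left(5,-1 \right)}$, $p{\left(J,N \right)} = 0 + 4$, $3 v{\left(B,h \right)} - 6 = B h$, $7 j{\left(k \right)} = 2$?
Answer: $2837$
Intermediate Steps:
$j{\left(k \right)} = \frac{2}{7}$ ($j{\left(k \right)} = \frac{1}{7} \cdot 2 = \frac{2}{7}$)
$v{\left(B,h \right)} = 2 + \frac{B h}{3}$
$p{\left(J,N \right)} = 4$
$y = \frac{1}{3}$ ($y = 1 \left(2 + \frac{1}{3} \cdot 5 \left(-1\right)\right) = 1 \left(2 - \frac{5}{3}\right) = 1 \cdot \frac{1}{3} = \frac{1}{3} \approx 0.33333$)
$T{\left(H,D \right)} = 96$ ($T{\left(H,D \right)} = 8 \cdot 4 \frac{1}{\frac{1}{3}} = 8 \cdot 4 \cdot 3 = 8 \cdot 12 = 96$)
$30 T{\left(-2,S{\left(-1 \right)} + 6 \right)} - 43 = 30 \cdot 96 - 43 = 2880 - 43 = 2837$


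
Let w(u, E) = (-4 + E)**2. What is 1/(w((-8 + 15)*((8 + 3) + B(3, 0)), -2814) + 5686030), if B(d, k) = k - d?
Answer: 1/13627154 ≈ 7.3383e-8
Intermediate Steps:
1/(w((-8 + 15)*((8 + 3) + B(3, 0)), -2814) + 5686030) = 1/((-4 - 2814)**2 + 5686030) = 1/((-2818)**2 + 5686030) = 1/(7941124 + 5686030) = 1/13627154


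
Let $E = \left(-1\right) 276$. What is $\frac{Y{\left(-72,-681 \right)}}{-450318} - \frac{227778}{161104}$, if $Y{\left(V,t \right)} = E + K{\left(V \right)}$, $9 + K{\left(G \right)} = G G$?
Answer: $- \frac{8613481825}{6045669256} \approx -1.4247$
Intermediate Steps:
$E = -276$
$K{\left(G \right)} = -9 + G^{2}$ ($K{\left(G \right)} = -9 + G G = -9 + G^{2}$)
$Y{\left(V,t \right)} = -285 + V^{2}$ ($Y{\left(V,t \right)} = -276 + \left(-9 + V^{2}\right) = -285 + V^{2}$)
$\frac{Y{\left(-72,-681 \right)}}{-450318} - \frac{227778}{161104} = \frac{-285 + \left(-72\right)^{2}}{-450318} - \frac{227778}{161104} = \left(-285 + 5184\right) \left(- \frac{1}{450318}\right) - \frac{113889}{80552} = 4899 \left(- \frac{1}{450318}\right) - \frac{113889}{80552} = - \frac{1633}{150106} - \frac{113889}{80552} = - \frac{8613481825}{6045669256}$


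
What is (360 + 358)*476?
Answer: 341768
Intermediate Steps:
(360 + 358)*476 = 718*476 = 341768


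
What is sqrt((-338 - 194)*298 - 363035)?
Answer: I*sqrt(521571) ≈ 722.2*I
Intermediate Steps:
sqrt((-338 - 194)*298 - 363035) = sqrt(-532*298 - 363035) = sqrt(-158536 - 363035) = sqrt(-521571) = I*sqrt(521571)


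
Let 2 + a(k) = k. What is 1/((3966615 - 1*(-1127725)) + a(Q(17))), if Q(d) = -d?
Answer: 1/5094321 ≈ 1.9630e-7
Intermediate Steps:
a(k) = -2 + k
1/((3966615 - 1*(-1127725)) + a(Q(17))) = 1/((3966615 - 1*(-1127725)) + (-2 - 1*17)) = 1/((3966615 + 1127725) + (-2 - 17)) = 1/(5094340 - 19) = 1/5094321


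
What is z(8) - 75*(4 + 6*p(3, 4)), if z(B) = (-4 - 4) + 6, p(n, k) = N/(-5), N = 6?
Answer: 238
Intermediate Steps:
p(n, k) = -6/5 (p(n, k) = 6/(-5) = 6*(-1/5) = -6/5)
z(B) = -2 (z(B) = -8 + 6 = -2)
z(8) - 75*(4 + 6*p(3, 4)) = -2 - 75*(4 + 6*(-6/5)) = -2 - 75*(4 - 36/5) = -2 - 75*(-16/5) = -2 + 240 = 238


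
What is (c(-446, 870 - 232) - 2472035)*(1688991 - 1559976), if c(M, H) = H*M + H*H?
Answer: -303125774085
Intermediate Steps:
c(M, H) = H**2 + H*M (c(M, H) = H*M + H**2 = H**2 + H*M)
(c(-446, 870 - 232) - 2472035)*(1688991 - 1559976) = ((870 - 232)*((870 - 232) - 446) - 2472035)*(1688991 - 1559976) = (638*(638 - 446) - 2472035)*129015 = (638*192 - 2472035)*129015 = (122496 - 2472035)*129015 = -2349539*129015 = -303125774085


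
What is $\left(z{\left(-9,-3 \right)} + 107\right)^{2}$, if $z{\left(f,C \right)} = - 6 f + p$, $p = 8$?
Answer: $28561$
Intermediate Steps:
$z{\left(f,C \right)} = 8 - 6 f$ ($z{\left(f,C \right)} = - 6 f + 8 = 8 - 6 f$)
$\left(z{\left(-9,-3 \right)} + 107\right)^{2} = \left(\left(8 - -54\right) + 107\right)^{2} = \left(\left(8 + 54\right) + 107\right)^{2} = \left(62 + 107\right)^{2} = 169^{2} = 28561$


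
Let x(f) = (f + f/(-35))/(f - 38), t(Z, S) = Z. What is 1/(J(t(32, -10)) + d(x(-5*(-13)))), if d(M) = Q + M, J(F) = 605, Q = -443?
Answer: 189/31060 ≈ 0.0060850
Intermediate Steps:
x(f) = 34*f/(35*(-38 + f)) (x(f) = (f + f*(-1/35))/(-38 + f) = (f - f/35)/(-38 + f) = (34*f/35)/(-38 + f) = 34*f/(35*(-38 + f)))
d(M) = -443 + M
1/(J(t(32, -10)) + d(x(-5*(-13)))) = 1/(605 + (-443 + 34*(-5*(-13))/(35*(-38 - 5*(-13))))) = 1/(605 + (-443 + (34/35)*65/(-38 + 65))) = 1/(605 + (-443 + (34/35)*65/27)) = 1/(605 + (-443 + (34/35)*65*(1/27))) = 1/(605 + (-443 + 442/189)) = 1/(605 - 83285/189) = 1/(31060/189) = 189/31060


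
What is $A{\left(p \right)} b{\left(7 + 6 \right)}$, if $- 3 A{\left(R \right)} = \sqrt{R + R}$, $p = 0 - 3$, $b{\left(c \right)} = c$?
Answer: $- \frac{13 i \sqrt{6}}{3} \approx - 10.614 i$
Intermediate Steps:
$p = -3$ ($p = 0 - 3 = -3$)
$A{\left(R \right)} = - \frac{\sqrt{2} \sqrt{R}}{3}$ ($A{\left(R \right)} = - \frac{\sqrt{R + R}}{3} = - \frac{\sqrt{2 R}}{3} = - \frac{\sqrt{2} \sqrt{R}}{3}$)
$A{\left(p \right)} b{\left(7 + 6 \right)} = - \frac{\sqrt{2} \sqrt{-3}}{3} \left(7 + 6\right) = - \frac{\sqrt{2} i \sqrt{3}}{3} \cdot 13 = - \frac{i \sqrt{6}}{3} \cdot 13 = - \frac{13 i \sqrt{6}}{3}$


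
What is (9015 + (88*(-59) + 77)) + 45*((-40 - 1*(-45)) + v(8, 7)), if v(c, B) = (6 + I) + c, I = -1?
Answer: 4710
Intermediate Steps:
v(c, B) = 5 + c (v(c, B) = (6 - 1) + c = 5 + c)
(9015 + (88*(-59) + 77)) + 45*((-40 - 1*(-45)) + v(8, 7)) = (9015 + (88*(-59) + 77)) + 45*((-40 - 1*(-45)) + (5 + 8)) = (9015 + (-5192 + 77)) + 45*((-40 + 45) + 13) = (9015 - 5115) + 45*(5 + 13) = 3900 + 45*18 = 3900 + 810 = 4710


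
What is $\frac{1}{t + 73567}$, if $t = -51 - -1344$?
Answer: $\frac{1}{74860} \approx 1.3358 \cdot 10^{-5}$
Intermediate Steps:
$t = 1293$ ($t = -51 + 1344 = 1293$)
$\frac{1}{t + 73567} = \frac{1}{1293 + 73567} = \frac{1}{74860}$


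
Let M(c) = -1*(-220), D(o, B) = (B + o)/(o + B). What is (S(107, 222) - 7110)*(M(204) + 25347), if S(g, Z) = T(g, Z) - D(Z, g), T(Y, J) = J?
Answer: -176131063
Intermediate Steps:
D(o, B) = 1 (D(o, B) = (B + o)/(B + o) = 1)
M(c) = 220
S(g, Z) = -1 + Z (S(g, Z) = Z - 1*1 = Z - 1 = -1 + Z)
(S(107, 222) - 7110)*(M(204) + 25347) = ((-1 + 222) - 7110)*(220 + 25347) = (221 - 7110)*25567 = -6889*25567 = -176131063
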